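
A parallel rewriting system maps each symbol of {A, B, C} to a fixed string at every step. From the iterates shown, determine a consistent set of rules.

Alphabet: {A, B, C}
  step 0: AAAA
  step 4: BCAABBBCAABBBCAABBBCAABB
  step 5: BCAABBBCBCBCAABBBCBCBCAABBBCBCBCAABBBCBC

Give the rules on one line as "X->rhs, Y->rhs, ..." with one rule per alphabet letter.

  step 4 ⇒ step 5: BCAABBBCAABBBCAABBBCAABB ⇒ BC·AA·B·B·BC·BC·BC·AA·B·B·BC·BC·BC·AA·B·B·BC·BC·BC·AA·B·B·BC·BC
    A ↦ B
    B ↦ BC
    C ↦ AA

A->B, B->BC, C->AA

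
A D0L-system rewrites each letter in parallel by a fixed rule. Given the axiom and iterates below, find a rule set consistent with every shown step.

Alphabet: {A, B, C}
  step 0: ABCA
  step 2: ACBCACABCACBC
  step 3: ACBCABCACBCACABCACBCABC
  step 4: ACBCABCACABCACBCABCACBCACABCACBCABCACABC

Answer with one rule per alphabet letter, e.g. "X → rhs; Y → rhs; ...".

  step 3 ⇒ step 4: ACBCABCACBCACABCACBCABC ⇒ AC·BC·A·BC·AC·A·BC·AC·BC·A·BC·AC·BC·AC·A·BC·AC·BC·A·BC·AC·A·BC
    A ↦ AC
    B ↦ A
    C ↦ BC

A->AC, B->A, C->BC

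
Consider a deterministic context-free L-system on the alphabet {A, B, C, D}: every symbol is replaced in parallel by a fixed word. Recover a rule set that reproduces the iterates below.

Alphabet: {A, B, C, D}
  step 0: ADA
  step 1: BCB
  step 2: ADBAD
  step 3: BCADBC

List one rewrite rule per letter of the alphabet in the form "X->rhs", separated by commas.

A->B, B->AD, C->B, D->C

  step 2 ⇒ step 3: ADBAD ⇒ B·C·AD·B·C
    A ↦ B
    B ↦ AD
    D ↦ C
  step 1 ⇒ step 2: BCB ⇒ AD·B·AD
    C ↦ B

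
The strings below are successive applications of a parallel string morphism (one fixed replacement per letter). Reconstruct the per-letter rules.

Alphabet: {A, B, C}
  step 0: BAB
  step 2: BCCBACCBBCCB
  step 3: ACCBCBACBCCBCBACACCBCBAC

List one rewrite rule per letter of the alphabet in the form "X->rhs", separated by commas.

A->BC, B->AC, C->CB

  step 2 ⇒ step 3: BCCBACCBBCCB ⇒ AC·CB·CB·AC·BC·CB·CB·AC·AC·CB·CB·AC
    A ↦ BC
    B ↦ AC
    C ↦ CB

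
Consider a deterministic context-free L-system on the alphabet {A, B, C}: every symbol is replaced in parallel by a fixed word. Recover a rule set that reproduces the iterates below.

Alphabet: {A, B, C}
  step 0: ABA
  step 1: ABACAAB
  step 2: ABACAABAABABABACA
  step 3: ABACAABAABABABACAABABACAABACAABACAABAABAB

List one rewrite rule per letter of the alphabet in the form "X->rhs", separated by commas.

A->AB, B->ACA, C->AAB

  step 2 ⇒ step 3: ABACAABAABABABACA ⇒ AB·ACA·AB·AAB·AB·AB·ACA·AB·AB·ACA·AB·ACA·AB·ACA·AB·AAB·AB
    A ↦ AB
    B ↦ ACA
    C ↦ AAB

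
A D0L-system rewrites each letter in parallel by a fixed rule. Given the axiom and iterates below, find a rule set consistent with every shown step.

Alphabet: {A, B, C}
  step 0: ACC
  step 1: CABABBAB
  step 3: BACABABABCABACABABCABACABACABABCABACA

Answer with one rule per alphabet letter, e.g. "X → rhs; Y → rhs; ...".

  step 0 ⇒ step 1: ACC ⇒ CA·BAB·BAB
    A ↦ CA
    C ↦ BAB
    B ↦ BA  (constrained at step 1)

A->CA, B->BA, C->BAB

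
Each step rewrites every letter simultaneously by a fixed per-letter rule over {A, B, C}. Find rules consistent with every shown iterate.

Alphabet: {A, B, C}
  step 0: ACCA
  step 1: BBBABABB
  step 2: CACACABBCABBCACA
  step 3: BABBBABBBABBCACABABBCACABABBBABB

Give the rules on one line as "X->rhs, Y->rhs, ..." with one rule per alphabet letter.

A->BB, B->CA, C->BA

  step 2 ⇒ step 3: CACACABBCABBCACA ⇒ BA·BB·BA·BB·BA·BB·CA·CA·BA·BB·CA·CA·BA·BB·BA·BB
    A ↦ BB
    B ↦ CA
    C ↦ BA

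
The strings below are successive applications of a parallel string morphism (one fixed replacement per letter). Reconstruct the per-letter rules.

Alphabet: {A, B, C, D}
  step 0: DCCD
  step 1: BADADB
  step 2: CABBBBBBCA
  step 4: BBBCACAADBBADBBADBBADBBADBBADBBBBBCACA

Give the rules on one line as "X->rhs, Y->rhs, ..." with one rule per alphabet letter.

A->BB, B->CA, C->AD, D->B

  step 1 ⇒ step 2: BADADB ⇒ CA·BB·B·BB·B·CA
    A ↦ BB
    B ↦ CA
    D ↦ B
  step 0 ⇒ step 1: DCCD ⇒ B·AD·AD·B
    C ↦ AD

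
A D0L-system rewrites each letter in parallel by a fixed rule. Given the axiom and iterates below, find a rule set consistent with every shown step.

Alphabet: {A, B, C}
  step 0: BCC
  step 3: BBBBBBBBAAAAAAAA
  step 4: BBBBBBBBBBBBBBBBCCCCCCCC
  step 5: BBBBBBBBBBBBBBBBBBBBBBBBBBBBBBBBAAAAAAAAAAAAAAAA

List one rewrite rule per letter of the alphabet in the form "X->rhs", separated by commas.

A->C, B->BB, C->AA

  step 4 ⇒ step 5: BBBBBBBBBBBBBBBBCCCCCCCC ⇒ BB·BB·BB·BB·BB·BB·BB·BB·BB·BB·BB·BB·BB·BB·BB·BB·AA·AA·AA·AA·AA·AA·AA·AA
    B ↦ BB
    C ↦ AA
  step 3 ⇒ step 4: BBBBBBBBAAAAAAAA ⇒ BB·BB·BB·BB·BB·BB·BB·BB·C·C·C·C·C·C·C·C
    A ↦ C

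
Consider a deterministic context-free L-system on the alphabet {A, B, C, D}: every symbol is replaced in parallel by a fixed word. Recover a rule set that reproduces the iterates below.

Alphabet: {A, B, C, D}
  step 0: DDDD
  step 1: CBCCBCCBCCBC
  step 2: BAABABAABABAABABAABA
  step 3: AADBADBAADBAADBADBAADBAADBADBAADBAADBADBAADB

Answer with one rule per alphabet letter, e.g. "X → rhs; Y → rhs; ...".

A->ADB, B->A, C->BA, D->CBC

  step 2 ⇒ step 3: BAABABAABABAABABAABA ⇒ A·ADB·ADB·A·ADB·A·ADB·ADB·A·ADB·A·ADB·ADB·A·ADB·A·ADB·ADB·A·ADB
    A ↦ ADB
    B ↦ A
  step 1 ⇒ step 2: CBCCBCCBCCBC ⇒ BA·A·BA·BA·A·BA·BA·A·BA·BA·A·BA
    C ↦ BA
  step 0 ⇒ step 1: DDDD ⇒ CBC·CBC·CBC·CBC
    D ↦ CBC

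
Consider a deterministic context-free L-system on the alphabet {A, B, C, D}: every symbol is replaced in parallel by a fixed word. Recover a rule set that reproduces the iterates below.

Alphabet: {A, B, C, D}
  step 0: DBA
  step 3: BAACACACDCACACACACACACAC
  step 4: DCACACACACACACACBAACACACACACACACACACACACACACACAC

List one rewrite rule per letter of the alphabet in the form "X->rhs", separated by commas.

A->AC, B->DC, C->AC, D->BA

  step 3 ⇒ step 4: BAACACACDCACACACACACACAC ⇒ DC·AC·AC·AC·AC·AC·AC·AC·BA·AC·AC·AC·AC·AC·AC·AC·AC·AC·AC·AC·AC·AC·AC·AC
    A ↦ AC
    B ↦ DC
    C ↦ AC
    D ↦ BA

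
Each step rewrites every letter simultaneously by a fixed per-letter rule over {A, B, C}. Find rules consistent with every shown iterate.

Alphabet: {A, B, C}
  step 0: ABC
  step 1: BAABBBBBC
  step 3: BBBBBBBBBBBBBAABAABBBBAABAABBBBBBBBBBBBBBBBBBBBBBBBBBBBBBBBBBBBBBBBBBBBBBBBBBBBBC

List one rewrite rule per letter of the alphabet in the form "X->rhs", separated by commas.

  step 0 ⇒ step 1: ABC ⇒ BAA·BBB·BBC
    A ↦ BAA
    B ↦ BBB
    C ↦ BBC

A->BAA, B->BBB, C->BBC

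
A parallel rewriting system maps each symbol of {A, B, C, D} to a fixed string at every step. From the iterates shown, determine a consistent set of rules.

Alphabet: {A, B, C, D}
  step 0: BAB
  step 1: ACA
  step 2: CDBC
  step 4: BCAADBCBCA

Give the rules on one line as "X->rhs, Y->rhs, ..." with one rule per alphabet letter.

  step 1 ⇒ step 2: ACA ⇒ C·DB·C
    A ↦ C
    C ↦ DB
  step 0 ⇒ step 1: BAB ⇒ A·C·A
    B ↦ A
    D ↦ BC  (constrained at step 2)

A->C, B->A, C->DB, D->BC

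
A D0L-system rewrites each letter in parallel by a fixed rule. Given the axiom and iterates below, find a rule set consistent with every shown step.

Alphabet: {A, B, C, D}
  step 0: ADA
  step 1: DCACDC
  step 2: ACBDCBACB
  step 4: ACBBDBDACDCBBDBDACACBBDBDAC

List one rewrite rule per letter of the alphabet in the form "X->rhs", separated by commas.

A->DC, B->BD, C->B, D->AC

  step 1 ⇒ step 2: DCACDC ⇒ AC·B·DC·B·AC·B
    A ↦ DC
    C ↦ B
    D ↦ AC
    B ↦ BD  (constrained at step 2)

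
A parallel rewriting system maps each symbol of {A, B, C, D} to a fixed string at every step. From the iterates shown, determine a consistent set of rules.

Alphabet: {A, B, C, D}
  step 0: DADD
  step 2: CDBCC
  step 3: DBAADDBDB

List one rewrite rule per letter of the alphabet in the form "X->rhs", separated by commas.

  step 2 ⇒ step 3: CDBCC ⇒ DB·A·AD·DB·DB
    B ↦ AD
    C ↦ DB
    D ↦ A
    A ↦ C  (constrained at step 0)

A->C, B->AD, C->DB, D->A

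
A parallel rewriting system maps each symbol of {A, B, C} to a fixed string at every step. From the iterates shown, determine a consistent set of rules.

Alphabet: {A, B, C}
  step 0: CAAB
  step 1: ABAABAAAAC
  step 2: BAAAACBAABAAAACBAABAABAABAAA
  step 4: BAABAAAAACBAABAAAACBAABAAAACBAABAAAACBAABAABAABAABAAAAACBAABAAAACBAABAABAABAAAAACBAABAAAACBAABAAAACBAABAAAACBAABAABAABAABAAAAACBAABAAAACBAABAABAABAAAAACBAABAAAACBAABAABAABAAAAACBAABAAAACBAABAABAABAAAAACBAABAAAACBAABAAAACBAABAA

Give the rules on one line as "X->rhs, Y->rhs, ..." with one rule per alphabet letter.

A->BAA, B->AAC, C->A

  step 1 ⇒ step 2: ABAABAAAAC ⇒ BAA·AAC·BAA·BAA·AAC·BAA·BAA·BAA·BAA·A
    A ↦ BAA
    B ↦ AAC
    C ↦ A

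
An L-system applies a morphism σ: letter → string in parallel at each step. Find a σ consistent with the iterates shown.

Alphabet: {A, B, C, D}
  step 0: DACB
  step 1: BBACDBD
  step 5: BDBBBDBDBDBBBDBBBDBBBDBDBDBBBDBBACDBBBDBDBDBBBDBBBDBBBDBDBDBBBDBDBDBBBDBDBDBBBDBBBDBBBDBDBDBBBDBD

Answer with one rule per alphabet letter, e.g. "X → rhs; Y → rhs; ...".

A->AC, B->BD, C->D, D->BB

  step 0 ⇒ step 1: DACB ⇒ BB·AC·D·BD
    A ↦ AC
    B ↦ BD
    C ↦ D
    D ↦ BB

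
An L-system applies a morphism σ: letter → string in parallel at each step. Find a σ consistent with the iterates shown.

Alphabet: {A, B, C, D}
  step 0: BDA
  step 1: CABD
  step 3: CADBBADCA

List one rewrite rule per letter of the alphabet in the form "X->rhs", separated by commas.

A->D, B->CA, C->BA, D->B

  step 0 ⇒ step 1: BDA ⇒ CA·B·D
    A ↦ D
    B ↦ CA
    D ↦ B
    C ↦ BA  (constrained at step 1)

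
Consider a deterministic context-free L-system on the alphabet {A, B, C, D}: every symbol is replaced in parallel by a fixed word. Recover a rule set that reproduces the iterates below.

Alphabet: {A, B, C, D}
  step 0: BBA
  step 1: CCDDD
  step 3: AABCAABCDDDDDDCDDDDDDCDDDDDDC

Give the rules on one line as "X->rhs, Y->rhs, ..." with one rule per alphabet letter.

A->DDD, B->C, C->DB, D->AAB

  step 0 ⇒ step 1: BBA ⇒ C·C·DDD
    A ↦ DDD
    B ↦ C
    C ↦ DB  (constrained at step 1)
    D ↦ AAB  (constrained at step 1)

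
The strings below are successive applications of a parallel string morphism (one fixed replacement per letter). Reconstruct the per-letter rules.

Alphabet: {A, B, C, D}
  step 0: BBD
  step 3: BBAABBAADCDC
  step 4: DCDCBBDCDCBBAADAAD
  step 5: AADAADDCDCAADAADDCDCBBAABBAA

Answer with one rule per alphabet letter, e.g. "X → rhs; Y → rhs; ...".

  step 4 ⇒ step 5: DCDCBBDCDCBBAADAAD ⇒ AA·D·AA·D·DC·DC·AA·D·AA·D·DC·DC·B·B·AA·B·B·AA
    A ↦ B
    B ↦ DC
    C ↦ D
    D ↦ AA

A->B, B->DC, C->D, D->AA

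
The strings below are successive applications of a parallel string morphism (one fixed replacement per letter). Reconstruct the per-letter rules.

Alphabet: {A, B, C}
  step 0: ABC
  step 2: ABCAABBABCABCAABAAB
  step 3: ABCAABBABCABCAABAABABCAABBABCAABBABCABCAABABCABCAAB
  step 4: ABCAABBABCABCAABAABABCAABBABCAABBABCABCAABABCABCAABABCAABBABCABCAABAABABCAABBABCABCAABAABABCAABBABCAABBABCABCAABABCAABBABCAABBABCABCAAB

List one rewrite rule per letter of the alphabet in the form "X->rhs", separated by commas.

A->ABC, B->AAB, C->B

  step 3 ⇒ step 4: ABCAABBABCABCAABAABABCAABBABCAABBABCABCAABABCABCAAB ⇒ ABC·AAB·B·ABC·ABC·AAB·AAB·ABC·AAB·B·ABC·AAB·B·ABC·ABC·AAB·ABC·ABC·AAB·ABC·AAB·B·ABC·ABC·AAB·AAB·ABC·AAB·B·ABC·ABC·AAB·AAB·ABC·AAB·B·ABC·AAB·B·ABC·ABC·AAB·ABC·AAB·B·ABC·AAB·B·ABC·ABC·AAB
    A ↦ ABC
    B ↦ AAB
    C ↦ B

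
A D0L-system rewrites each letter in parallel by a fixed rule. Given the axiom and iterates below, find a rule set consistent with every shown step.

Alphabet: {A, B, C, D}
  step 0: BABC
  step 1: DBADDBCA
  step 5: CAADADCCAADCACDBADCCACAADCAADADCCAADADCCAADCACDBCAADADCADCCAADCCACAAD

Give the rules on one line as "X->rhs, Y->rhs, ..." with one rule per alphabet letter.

  step 0 ⇒ step 1: BABC ⇒ DB·AD·DB·CA
    A ↦ AD
    B ↦ DB
    C ↦ CA
    D ↦ C  (constrained at step 1)

A->AD, B->DB, C->CA, D->C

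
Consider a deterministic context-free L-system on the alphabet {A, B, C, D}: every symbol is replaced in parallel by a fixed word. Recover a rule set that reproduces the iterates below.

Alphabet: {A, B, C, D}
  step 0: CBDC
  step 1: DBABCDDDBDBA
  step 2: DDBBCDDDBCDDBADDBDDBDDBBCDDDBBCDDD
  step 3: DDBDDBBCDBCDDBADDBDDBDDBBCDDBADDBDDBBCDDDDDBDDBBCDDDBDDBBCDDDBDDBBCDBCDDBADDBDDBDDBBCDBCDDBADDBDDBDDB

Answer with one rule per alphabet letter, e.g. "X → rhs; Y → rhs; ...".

A->DD, B->BCD, C->DBA, D->DDB

  step 2 ⇒ step 3: DDBBCDDDBCDDBADDBDDBDDBBCDDDBBCDDD ⇒ DDB·DDB·BCD·BCD·DBA·DDB·DDB·DDB·BCD·DBA·DDB·DDB·BCD·DD·DDB·DDB·BCD·DDB·DDB·BCD·DDB·DDB·BCD·BCD·DBA·DDB·DDB·DDB·BCD·BCD·DBA·DDB·DDB·DDB
    A ↦ DD
    B ↦ BCD
    C ↦ DBA
    D ↦ DDB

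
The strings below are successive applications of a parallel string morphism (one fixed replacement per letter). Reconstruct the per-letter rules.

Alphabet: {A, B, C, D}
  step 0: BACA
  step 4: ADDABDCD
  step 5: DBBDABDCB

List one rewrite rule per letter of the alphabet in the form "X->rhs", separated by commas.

A->D, B->A, C->DC, D->B

  step 4 ⇒ step 5: ADDABDCD ⇒ D·B·B·D·A·B·DC·B
    A ↦ D
    B ↦ A
    C ↦ DC
    D ↦ B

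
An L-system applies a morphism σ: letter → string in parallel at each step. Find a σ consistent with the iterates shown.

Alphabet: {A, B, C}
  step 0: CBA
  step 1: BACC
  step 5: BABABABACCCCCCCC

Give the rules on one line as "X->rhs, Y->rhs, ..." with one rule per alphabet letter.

A->C, B->C, C->BA

  step 0 ⇒ step 1: CBA ⇒ BA·C·C
    A ↦ C
    B ↦ C
    C ↦ BA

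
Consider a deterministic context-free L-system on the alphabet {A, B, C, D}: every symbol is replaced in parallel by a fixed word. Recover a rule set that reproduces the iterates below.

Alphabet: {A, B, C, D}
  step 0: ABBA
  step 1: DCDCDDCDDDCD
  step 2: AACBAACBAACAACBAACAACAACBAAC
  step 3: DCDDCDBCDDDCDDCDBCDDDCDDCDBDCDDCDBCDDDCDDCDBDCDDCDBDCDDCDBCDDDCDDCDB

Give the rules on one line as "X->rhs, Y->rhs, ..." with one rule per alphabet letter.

  step 2 ⇒ step 3: AACBAACBAACAACBAACAACAACBAAC ⇒ DCD·DCD·B·CDD·DCD·DCD·B·CDD·DCD·DCD·B·DCD·DCD·B·CDD·DCD·DCD·B·DCD·DCD·B·DCD·DCD·B·CDD·DCD·DCD·B
    A ↦ DCD
    B ↦ CDD
    C ↦ B
  step 1 ⇒ step 2: DCDCDDCDDDCD ⇒ AAC·B·AAC·B·AAC·AAC·B·AAC·AAC·AAC·B·AAC
    D ↦ AAC

A->DCD, B->CDD, C->B, D->AAC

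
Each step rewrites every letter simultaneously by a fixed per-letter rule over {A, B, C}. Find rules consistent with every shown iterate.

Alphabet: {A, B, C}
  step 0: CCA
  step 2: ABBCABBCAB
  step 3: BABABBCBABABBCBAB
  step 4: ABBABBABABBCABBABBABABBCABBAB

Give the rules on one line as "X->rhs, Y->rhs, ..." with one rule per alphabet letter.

  step 3 ⇒ step 4: BABABBCBABABBCBAB ⇒ AB·B·AB·B·AB·AB·BC·AB·B·AB·B·AB·AB·BC·AB·B·AB
    A ↦ B
    B ↦ AB
    C ↦ BC

A->B, B->AB, C->BC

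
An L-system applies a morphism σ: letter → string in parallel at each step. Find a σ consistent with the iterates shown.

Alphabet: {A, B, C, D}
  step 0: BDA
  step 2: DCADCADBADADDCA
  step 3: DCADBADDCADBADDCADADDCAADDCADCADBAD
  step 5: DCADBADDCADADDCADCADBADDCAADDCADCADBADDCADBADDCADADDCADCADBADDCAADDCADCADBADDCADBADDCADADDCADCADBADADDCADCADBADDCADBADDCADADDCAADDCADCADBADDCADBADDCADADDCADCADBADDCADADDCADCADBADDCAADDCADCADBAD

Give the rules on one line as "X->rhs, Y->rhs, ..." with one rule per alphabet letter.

  step 2 ⇒ step 3: DCADCADBADADDCA ⇒ DCA·DB·AD·DCA·DB·AD·DCA·D·AD·DCA·AD·DCA·DCA·DB·AD
    A ↦ AD
    B ↦ D
    C ↦ DB
    D ↦ DCA

A->AD, B->D, C->DB, D->DCA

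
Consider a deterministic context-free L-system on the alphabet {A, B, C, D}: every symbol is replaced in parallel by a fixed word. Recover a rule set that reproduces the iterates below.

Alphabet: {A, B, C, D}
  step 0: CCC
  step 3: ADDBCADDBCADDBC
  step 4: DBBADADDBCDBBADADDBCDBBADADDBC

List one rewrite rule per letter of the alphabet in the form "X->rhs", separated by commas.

A->DBB, B->D, C->BC, D->AD

  step 3 ⇒ step 4: ADDBCADDBCADDBC ⇒ DBB·AD·AD·D·BC·DBB·AD·AD·D·BC·DBB·AD·AD·D·BC
    A ↦ DBB
    B ↦ D
    C ↦ BC
    D ↦ AD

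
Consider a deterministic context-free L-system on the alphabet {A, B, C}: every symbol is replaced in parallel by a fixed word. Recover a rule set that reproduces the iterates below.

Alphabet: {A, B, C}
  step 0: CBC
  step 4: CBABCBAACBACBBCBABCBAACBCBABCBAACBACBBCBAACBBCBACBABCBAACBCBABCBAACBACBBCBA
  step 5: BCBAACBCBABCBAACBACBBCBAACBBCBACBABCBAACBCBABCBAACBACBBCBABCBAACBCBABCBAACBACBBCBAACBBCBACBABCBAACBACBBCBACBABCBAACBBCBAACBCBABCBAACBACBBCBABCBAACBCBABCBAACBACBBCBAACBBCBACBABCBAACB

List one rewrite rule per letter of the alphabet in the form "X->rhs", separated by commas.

A->ACB, B->CBA, C->B

  step 4 ⇒ step 5: CBABCBAACBACBBCBABCBAACBCBABCBAACBACBBCBAACBBCBACBABCBAACBCBABCBAACBACBBCBA ⇒ B·CBA·ACB·CBA·B·CBA·ACB·ACB·B·CBA·ACB·B·CBA·CBA·B·CBA·ACB·CBA·B·CBA·ACB·ACB·B·CBA·B·CBA·ACB·CBA·B·CBA·ACB·ACB·B·CBA·ACB·B·CBA·CBA·B·CBA·ACB·ACB·B·CBA·CBA·B·CBA·ACB·B·CBA·ACB·CBA·B·CBA·ACB·ACB·B·CBA·B·CBA·ACB·CBA·B·CBA·ACB·ACB·B·CBA·ACB·B·CBA·CBA·B·CBA·ACB
    A ↦ ACB
    B ↦ CBA
    C ↦ B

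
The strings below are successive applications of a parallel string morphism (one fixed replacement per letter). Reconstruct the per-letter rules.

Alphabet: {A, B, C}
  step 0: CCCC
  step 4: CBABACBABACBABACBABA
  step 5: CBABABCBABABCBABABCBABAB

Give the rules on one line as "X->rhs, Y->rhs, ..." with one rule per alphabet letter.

  step 4 ⇒ step 5: CBABACBABACBABACBABA ⇒ CB·A·B·A·B·CB·A·B·A·B·CB·A·B·A·B·CB·A·B·A·B
    A ↦ B
    B ↦ A
    C ↦ CB

A->B, B->A, C->CB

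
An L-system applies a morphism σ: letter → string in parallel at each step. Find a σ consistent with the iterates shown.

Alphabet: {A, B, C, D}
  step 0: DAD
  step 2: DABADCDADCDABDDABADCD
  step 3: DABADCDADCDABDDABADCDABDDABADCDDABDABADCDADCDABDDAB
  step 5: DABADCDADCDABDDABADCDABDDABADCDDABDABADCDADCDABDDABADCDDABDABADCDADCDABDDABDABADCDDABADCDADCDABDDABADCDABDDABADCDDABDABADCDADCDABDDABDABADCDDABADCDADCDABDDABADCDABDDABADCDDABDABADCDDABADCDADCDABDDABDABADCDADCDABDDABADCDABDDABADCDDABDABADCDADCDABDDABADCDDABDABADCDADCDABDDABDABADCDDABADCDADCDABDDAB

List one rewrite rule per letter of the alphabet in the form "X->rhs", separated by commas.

A->ADC, B->D, C->D, D->DAB

  step 2 ⇒ step 3: DABADCDADCDABDDABADCD ⇒ DAB·ADC·D·ADC·DAB·D·DAB·ADC·DAB·D·DAB·ADC·D·DAB·DAB·ADC·D·ADC·DAB·D·DAB
    A ↦ ADC
    B ↦ D
    C ↦ D
    D ↦ DAB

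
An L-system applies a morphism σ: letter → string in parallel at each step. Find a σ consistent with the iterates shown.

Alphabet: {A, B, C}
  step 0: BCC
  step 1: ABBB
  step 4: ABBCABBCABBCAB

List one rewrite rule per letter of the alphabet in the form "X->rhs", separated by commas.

  step 0 ⇒ step 1: BCC ⇒ AB·B·B
    B ↦ AB
    C ↦ B
    A ↦ C  (constrained at step 1)

A->C, B->AB, C->B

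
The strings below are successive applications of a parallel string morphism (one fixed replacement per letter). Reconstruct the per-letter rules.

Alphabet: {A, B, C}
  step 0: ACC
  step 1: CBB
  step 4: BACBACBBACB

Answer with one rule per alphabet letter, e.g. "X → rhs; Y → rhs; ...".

  step 0 ⇒ step 1: ACC ⇒ C·B·B
    A ↦ C
    C ↦ B
    B ↦ BA  (constrained at step 1)

A->C, B->BA, C->B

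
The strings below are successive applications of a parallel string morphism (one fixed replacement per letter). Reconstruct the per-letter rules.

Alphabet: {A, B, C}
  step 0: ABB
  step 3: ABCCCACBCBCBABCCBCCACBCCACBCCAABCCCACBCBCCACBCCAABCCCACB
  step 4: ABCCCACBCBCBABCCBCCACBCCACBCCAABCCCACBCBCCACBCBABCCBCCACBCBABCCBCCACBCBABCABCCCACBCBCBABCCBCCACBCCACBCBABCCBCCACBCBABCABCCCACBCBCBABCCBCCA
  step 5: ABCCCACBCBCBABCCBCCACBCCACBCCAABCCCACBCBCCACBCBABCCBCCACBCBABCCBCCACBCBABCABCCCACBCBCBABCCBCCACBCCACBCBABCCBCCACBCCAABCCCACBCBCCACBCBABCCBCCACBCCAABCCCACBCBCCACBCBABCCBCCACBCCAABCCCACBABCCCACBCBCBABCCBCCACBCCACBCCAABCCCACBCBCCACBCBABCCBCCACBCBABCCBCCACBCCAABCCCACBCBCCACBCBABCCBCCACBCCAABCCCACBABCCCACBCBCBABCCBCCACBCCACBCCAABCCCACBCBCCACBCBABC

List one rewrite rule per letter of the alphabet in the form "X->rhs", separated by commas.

A->ABC, B->CCA, C->CB

  step 4 ⇒ step 5: ABCCCACBCBCBABCCBCCACBCCACBCCAABCCCACBCBCCACBCBABCCBCCACBCBABCCBCCACBCBABCABCCCACBCBCBABCCBCCACBCCACBCBABCCBCCACBCBABCABCCCACBCBCBABCCBCCA ⇒ ABC·CCA·CB·CB·CB·ABC·CB·CCA·CB·CCA·CB·CCA·ABC·CCA·CB·CB·CCA·CB·CB·ABC·CB·CCA·CB·CB·ABC·CB·CCA·CB·CB·ABC·ABC·CCA·CB·CB·CB·ABC·CB·CCA·CB·CCA·CB·CB·ABC·CB·CCA·CB·CCA·ABC·CCA·CB·CB·CCA·CB·CB·ABC·CB·CCA·CB·CCA·ABC·CCA·CB·CB·CCA·CB·CB·ABC·CB·CCA·CB·CCA·ABC·CCA·CB·ABC·CCA·CB·CB·CB·ABC·CB·CCA·CB·CCA·CB·CCA·ABC·CCA·CB·CB·CCA·CB·CB·ABC·CB·CCA·CB·CB·ABC·CB·CCA·CB·CCA·ABC·CCA·CB·CB·CCA·CB·CB·ABC·CB·CCA·CB·CCA·ABC·CCA·CB·ABC·CCA·CB·CB·CB·ABC·CB·CCA·CB·CCA·CB·CCA·ABC·CCA·CB·CB·CCA·CB·CB·ABC
    A ↦ ABC
    B ↦ CCA
    C ↦ CB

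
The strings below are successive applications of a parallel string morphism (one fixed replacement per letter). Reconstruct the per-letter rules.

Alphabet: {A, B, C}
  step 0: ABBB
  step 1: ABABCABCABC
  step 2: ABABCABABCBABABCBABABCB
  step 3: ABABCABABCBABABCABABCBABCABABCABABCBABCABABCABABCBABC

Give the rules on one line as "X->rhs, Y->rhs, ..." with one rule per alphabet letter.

A->AB, B->ABC, C->B

  step 2 ⇒ step 3: ABABCABABCBABABCBABABCB ⇒ AB·ABC·AB·ABC·B·AB·ABC·AB·ABC·B·ABC·AB·ABC·AB·ABC·B·ABC·AB·ABC·AB·ABC·B·ABC
    A ↦ AB
    B ↦ ABC
    C ↦ B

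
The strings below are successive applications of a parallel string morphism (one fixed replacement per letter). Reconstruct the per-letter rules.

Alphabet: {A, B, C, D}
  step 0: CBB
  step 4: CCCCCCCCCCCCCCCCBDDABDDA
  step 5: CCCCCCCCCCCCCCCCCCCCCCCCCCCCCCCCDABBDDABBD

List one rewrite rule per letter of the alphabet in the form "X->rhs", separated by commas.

A->D, B->DA, C->CC, D->B

  step 4 ⇒ step 5: CCCCCCCCCCCCCCCCBDDABDDA ⇒ CC·CC·CC·CC·CC·CC·CC·CC·CC·CC·CC·CC·CC·CC·CC·CC·DA·B·B·D·DA·B·B·D
    A ↦ D
    B ↦ DA
    C ↦ CC
    D ↦ B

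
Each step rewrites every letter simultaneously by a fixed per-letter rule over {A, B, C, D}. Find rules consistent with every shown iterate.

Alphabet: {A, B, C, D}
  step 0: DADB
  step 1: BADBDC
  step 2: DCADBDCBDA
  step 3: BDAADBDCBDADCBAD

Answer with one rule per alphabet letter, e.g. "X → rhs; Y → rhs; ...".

  step 2 ⇒ step 3: DCADBDCBDA ⇒ B·DA·AD·B·DC·B·DA·DC·B·AD
    A ↦ AD
    B ↦ DC
    C ↦ DA
    D ↦ B

A->AD, B->DC, C->DA, D->B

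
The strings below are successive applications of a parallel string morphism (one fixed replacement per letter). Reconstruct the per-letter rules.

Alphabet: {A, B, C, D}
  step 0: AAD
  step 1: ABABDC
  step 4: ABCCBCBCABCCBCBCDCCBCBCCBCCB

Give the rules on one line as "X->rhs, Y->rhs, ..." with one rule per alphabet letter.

A->AB, B->C, C->CB, D->DC

  step 0 ⇒ step 1: AAD ⇒ AB·AB·DC
    A ↦ AB
    D ↦ DC
    B ↦ C  (constrained at step 1)
    C ↦ CB  (constrained at step 1)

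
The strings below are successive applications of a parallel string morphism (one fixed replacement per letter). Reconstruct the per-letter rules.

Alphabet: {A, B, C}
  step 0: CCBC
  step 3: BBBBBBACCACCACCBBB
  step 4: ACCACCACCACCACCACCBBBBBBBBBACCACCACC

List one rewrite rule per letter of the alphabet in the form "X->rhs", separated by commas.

  step 3 ⇒ step 4: BBBBBBACCACCACCBBB ⇒ ACC·ACC·ACC·ACC·ACC·ACC·B·B·B·B·B·B·B·B·B·ACC·ACC·ACC
    A ↦ B
    B ↦ ACC
    C ↦ B

A->B, B->ACC, C->B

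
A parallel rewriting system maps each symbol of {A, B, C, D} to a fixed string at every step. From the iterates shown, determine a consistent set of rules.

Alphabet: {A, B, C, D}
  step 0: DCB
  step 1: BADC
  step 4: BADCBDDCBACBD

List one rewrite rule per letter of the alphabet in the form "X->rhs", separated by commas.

  step 0 ⇒ step 1: DCB ⇒ BA·D·C
    B ↦ C
    C ↦ D
    D ↦ BA
    A ↦ BD  (constrained at step 1)

A->BD, B->C, C->D, D->BA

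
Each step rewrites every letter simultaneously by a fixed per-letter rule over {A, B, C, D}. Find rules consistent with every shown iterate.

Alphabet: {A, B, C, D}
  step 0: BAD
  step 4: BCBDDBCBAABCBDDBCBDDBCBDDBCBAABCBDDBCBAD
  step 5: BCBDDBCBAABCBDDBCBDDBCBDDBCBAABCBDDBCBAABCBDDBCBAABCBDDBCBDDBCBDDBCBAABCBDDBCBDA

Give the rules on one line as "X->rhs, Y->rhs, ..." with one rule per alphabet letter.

  step 4 ⇒ step 5: BCBDDBCBAABCBDDBCBDDBCBDDBCBAABCBDDBCBAD ⇒ BCB·DD·BCB·A·A·BCB·DD·BCB·D·D·BCB·DD·BCB·A·A·BCB·DD·BCB·A·A·BCB·DD·BCB·A·A·BCB·DD·BCB·D·D·BCB·DD·BCB·A·A·BCB·DD·BCB·D·A
    A ↦ D
    B ↦ BCB
    C ↦ DD
    D ↦ A

A->D, B->BCB, C->DD, D->A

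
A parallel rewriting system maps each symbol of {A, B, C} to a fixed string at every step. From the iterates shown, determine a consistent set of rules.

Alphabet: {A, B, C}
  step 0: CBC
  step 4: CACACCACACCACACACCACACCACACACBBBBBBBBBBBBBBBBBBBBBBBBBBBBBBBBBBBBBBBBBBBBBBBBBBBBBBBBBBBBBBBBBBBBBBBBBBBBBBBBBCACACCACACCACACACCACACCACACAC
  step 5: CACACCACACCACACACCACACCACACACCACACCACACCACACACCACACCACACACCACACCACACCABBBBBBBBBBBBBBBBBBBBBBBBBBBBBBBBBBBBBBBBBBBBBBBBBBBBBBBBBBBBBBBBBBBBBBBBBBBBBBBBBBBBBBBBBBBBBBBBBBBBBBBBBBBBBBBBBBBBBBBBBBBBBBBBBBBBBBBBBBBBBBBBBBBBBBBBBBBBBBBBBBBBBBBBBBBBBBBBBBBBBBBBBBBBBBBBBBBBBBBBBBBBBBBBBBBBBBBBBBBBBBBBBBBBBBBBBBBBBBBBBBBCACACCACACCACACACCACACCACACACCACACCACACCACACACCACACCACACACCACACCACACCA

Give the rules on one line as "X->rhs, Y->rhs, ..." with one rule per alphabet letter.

  step 4 ⇒ step 5: CACACCACACCACACACCACACCACACACBBBBBBBBBBBBBBBBBBBBBBBBBBBBBBBBBBBBBBBBBBBBBBBBBBBBBBBBBBBBBBBBBBBBBBBBBBBBBBBBBCACACCACACCACACACCACACCACACAC ⇒ CA·CAC·CA·CAC·CA·CA·CAC·CA·CAC·CA·CA·CAC·CA·CAC·CA·CAC·CA·CA·CAC·CA·CAC·CA·CA·CAC·CA·CAC·CA·CAC·CA·BBB·BBB·BBB·BBB·BBB·BBB·BBB·BBB·BBB·BBB·BBB·BBB·BBB·BBB·BBB·BBB·BBB·BBB·BBB·BBB·BBB·BBB·BBB·BBB·BBB·BBB·BBB·BBB·BBB·BBB·BBB·BBB·BBB·BBB·BBB·BBB·BBB·BBB·BBB·BBB·BBB·BBB·BBB·BBB·BBB·BBB·BBB·BBB·BBB·BBB·BBB·BBB·BBB·BBB·BBB·BBB·BBB·BBB·BBB·BBB·BBB·BBB·BBB·BBB·BBB·BBB·BBB·BBB·BBB·BBB·BBB·BBB·BBB·BBB·BBB·BBB·BBB·BBB·BBB·BBB·BBB·CA·CAC·CA·CAC·CA·CA·CAC·CA·CAC·CA·CA·CAC·CA·CAC·CA·CAC·CA·CA·CAC·CA·CAC·CA·CA·CAC·CA·CAC·CA·CAC·CA
    A ↦ CAC
    B ↦ BBB
    C ↦ CA

A->CAC, B->BBB, C->CA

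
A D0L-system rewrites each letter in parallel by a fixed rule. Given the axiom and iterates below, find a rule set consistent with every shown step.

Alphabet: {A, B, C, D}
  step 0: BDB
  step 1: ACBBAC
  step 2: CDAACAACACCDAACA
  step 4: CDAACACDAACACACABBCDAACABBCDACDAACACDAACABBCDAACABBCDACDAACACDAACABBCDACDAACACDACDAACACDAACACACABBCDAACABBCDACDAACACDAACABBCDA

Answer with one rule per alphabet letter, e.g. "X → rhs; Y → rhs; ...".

A->CDA, B->AC, C->ACA, D->BB

  step 1 ⇒ step 2: ACBBAC ⇒ CDA·ACA·AC·AC·CDA·ACA
    A ↦ CDA
    B ↦ AC
    C ↦ ACA
  step 0 ⇒ step 1: BDB ⇒ AC·BB·AC
    D ↦ BB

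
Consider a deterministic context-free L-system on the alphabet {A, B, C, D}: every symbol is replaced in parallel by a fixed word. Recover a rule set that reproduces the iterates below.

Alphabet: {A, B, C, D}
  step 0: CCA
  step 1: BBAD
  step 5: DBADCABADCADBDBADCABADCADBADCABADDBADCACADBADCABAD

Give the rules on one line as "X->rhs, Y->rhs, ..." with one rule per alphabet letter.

  step 0 ⇒ step 1: CCA ⇒ B·B·AD
    A ↦ AD
    C ↦ B
    B ↦ DB  (constrained at step 1)
    D ↦ CA  (constrained at step 1)

A->AD, B->DB, C->B, D->CA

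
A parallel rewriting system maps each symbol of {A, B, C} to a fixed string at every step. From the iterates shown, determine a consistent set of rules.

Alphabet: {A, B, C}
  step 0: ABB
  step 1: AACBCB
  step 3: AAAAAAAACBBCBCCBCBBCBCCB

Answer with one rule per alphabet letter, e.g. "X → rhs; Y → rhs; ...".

A->AA, B->CB, C->BC

  step 0 ⇒ step 1: ABB ⇒ AA·CB·CB
    A ↦ AA
    B ↦ CB
    C ↦ BC  (constrained at step 1)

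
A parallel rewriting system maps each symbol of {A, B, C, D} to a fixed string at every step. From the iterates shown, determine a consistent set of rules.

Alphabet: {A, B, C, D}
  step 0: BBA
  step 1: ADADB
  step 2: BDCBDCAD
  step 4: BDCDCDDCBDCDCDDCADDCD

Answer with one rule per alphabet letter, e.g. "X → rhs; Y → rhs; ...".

  step 1 ⇒ step 2: ADADB ⇒ B·DC·B·DC·AD
    A ↦ B
    B ↦ AD
    D ↦ DC
    C ↦ D  (constrained at step 2)

A->B, B->AD, C->D, D->DC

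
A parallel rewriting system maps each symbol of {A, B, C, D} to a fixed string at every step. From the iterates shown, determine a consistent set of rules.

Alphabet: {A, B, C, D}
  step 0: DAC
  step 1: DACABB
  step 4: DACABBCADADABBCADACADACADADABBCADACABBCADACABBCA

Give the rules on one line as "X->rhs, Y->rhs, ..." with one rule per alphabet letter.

  step 0 ⇒ step 1: DAC ⇒ DA·CA·BB
    A ↦ CA
    C ↦ BB
    D ↦ DA
    B ↦ DA  (constrained at step 1)

A->CA, B->DA, C->BB, D->DA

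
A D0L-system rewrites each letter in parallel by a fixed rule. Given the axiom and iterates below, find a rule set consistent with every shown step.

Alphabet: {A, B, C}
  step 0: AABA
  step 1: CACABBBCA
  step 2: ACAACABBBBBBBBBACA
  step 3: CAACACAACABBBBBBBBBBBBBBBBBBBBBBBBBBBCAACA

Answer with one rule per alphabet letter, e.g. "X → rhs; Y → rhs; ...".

A->CA, B->BBB, C->A

  step 2 ⇒ step 3: ACAACABBBBBBBBBACA ⇒ CA·A·CA·CA·A·CA·BBB·BBB·BBB·BBB·BBB·BBB·BBB·BBB·BBB·CA·A·CA
    A ↦ CA
    B ↦ BBB
    C ↦ A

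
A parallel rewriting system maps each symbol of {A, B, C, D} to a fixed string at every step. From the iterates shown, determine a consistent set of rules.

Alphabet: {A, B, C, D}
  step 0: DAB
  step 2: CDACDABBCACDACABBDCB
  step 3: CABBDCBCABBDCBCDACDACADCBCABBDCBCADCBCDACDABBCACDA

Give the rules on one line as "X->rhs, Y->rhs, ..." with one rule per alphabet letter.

A->DCB, B->CDA, C->CA, D->BB

  step 2 ⇒ step 3: CDACDABBCACDACABBDCB ⇒ CA·BB·DCB·CA·BB·DCB·CDA·CDA·CA·DCB·CA·BB·DCB·CA·DCB·CDA·CDA·BB·CA·CDA
    A ↦ DCB
    B ↦ CDA
    C ↦ CA
    D ↦ BB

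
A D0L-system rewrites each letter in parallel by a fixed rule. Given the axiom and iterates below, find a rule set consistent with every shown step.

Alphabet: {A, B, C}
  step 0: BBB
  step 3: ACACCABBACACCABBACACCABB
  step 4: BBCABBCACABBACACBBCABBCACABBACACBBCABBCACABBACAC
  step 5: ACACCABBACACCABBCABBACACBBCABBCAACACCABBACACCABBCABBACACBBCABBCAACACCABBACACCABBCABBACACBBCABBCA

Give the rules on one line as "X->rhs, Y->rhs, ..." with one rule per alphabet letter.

A->BB, B->AC, C->CA

  step 4 ⇒ step 5: BBCABBCACABBACACBBCABBCACABBACACBBCABBCACABBACAC ⇒ AC·AC·CA·BB·AC·AC·CA·BB·CA·BB·AC·AC·BB·CA·BB·CA·AC·AC·CA·BB·AC·AC·CA·BB·CA·BB·AC·AC·BB·CA·BB·CA·AC·AC·CA·BB·AC·AC·CA·BB·CA·BB·AC·AC·BB·CA·BB·CA
    A ↦ BB
    B ↦ AC
    C ↦ CA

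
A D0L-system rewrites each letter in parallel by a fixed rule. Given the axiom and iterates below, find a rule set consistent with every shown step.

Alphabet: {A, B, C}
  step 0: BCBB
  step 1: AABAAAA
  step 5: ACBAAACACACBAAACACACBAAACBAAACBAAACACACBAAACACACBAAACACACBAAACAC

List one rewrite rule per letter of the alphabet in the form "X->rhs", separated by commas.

A->AC, B->AA, C->B

  step 0 ⇒ step 1: BCBB ⇒ AA·B·AA·AA
    B ↦ AA
    C ↦ B
    A ↦ AC  (constrained at step 1)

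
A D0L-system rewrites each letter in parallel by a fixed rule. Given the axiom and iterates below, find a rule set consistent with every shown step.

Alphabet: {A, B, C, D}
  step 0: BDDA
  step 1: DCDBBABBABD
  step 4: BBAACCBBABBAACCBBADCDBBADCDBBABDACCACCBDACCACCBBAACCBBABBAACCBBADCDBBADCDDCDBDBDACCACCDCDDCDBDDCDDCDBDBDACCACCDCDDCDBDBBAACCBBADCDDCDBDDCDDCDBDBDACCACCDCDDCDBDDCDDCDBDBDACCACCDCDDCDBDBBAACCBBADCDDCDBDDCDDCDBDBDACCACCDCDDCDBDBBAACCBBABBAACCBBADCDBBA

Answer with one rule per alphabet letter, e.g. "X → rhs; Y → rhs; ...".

A->BD, B->DCD, C->ACC, D->BBA

  step 0 ⇒ step 1: BDDA ⇒ DCD·BBA·BBA·BD
    A ↦ BD
    B ↦ DCD
    D ↦ BBA
    C ↦ ACC  (constrained at step 1)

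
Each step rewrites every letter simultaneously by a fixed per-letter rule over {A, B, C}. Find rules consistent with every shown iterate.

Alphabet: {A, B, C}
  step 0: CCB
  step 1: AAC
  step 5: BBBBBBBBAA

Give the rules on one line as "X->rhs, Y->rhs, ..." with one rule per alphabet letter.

  step 0 ⇒ step 1: CCB ⇒ A·A·C
    B ↦ C
    C ↦ A
    A ↦ BB  (constrained at step 1)

A->BB, B->C, C->A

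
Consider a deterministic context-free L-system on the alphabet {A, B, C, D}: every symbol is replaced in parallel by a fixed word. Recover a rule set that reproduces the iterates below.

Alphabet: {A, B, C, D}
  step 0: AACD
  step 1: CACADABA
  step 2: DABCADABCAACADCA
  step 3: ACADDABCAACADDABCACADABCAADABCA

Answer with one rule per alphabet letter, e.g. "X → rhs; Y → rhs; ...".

  step 2 ⇒ step 3: DABCADABCAACADCA ⇒ A·CA·D·DAB·CA·A·CA·D·DAB·CA·CA·DAB·CA·A·DAB·CA
    A ↦ CA
    B ↦ D
    C ↦ DAB
    D ↦ A

A->CA, B->D, C->DAB, D->A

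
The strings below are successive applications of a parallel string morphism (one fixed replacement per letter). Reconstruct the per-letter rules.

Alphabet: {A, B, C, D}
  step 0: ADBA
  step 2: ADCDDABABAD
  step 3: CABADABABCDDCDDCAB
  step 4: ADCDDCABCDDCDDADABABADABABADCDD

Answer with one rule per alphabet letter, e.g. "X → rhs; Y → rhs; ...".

A->C, B->DD, C->AD, D->AB

  step 3 ⇒ step 4: CABADABABCDDCDDCAB ⇒ AD·C·DD·C·AB·C·DD·C·DD·AD·AB·AB·AD·AB·AB·AD·C·DD
    A ↦ C
    B ↦ DD
    C ↦ AD
    D ↦ AB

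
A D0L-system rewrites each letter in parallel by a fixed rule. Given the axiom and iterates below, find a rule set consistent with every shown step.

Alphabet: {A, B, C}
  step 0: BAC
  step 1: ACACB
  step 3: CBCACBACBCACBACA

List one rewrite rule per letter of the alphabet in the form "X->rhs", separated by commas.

  step 0 ⇒ step 1: BAC ⇒ A·CA·CB
    A ↦ CA
    B ↦ A
    C ↦ CB

A->CA, B->A, C->CB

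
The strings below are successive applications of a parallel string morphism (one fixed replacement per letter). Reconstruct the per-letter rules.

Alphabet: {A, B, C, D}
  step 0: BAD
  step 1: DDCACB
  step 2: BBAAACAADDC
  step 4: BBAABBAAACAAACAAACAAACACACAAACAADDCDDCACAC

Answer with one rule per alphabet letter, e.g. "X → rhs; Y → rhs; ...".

A->AC, B->DDC, C->AA, D->B

  step 1 ⇒ step 2: DDCACB ⇒ B·B·AA·AC·AA·DDC
    A ↦ AC
    B ↦ DDC
    C ↦ AA
    D ↦ B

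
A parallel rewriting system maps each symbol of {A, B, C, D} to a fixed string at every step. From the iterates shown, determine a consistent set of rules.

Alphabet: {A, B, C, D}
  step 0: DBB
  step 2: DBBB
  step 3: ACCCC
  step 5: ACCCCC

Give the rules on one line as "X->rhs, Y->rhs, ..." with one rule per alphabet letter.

A->D, B->C, C->B, D->AC

  step 2 ⇒ step 3: DBBB ⇒ AC·C·C·C
    B ↦ C
    D ↦ AC
    A ↦ D  (constrained at step 3)
    C ↦ B  (constrained at step 3)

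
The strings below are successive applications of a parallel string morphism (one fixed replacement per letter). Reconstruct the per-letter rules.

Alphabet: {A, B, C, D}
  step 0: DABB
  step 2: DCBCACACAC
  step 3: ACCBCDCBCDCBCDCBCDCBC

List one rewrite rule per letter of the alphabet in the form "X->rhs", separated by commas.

A->D, B->D, C->CBC, D->AC

  step 2 ⇒ step 3: DCBCACACAC ⇒ AC·CBC·D·CBC·D·CBC·D·CBC·D·CBC
    A ↦ D
    B ↦ D
    C ↦ CBC
    D ↦ AC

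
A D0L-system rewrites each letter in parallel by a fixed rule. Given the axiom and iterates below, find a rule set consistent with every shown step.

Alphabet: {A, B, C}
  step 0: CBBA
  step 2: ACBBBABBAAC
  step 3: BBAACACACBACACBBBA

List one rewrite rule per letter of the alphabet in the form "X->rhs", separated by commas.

A->B, B->AC, C->BA

  step 2 ⇒ step 3: ACBBBABBAAC ⇒ B·BA·AC·AC·AC·B·AC·AC·B·B·BA
    A ↦ B
    B ↦ AC
    C ↦ BA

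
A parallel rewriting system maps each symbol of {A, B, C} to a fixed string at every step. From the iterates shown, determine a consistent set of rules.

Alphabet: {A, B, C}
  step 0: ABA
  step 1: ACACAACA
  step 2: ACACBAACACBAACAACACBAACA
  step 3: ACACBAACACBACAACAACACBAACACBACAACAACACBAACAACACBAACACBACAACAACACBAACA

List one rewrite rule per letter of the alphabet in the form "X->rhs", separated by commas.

  step 2 ⇒ step 3: ACACBAACACBAACAACACBAACA ⇒ ACA·CBA·ACA·CBA·CA·ACA·ACA·CBA·ACA·CBA·CA·ACA·ACA·CBA·ACA·ACA·CBA·ACA·CBA·CA·ACA·ACA·CBA·ACA
    A ↦ ACA
    B ↦ CA
    C ↦ CBA

A->ACA, B->CA, C->CBA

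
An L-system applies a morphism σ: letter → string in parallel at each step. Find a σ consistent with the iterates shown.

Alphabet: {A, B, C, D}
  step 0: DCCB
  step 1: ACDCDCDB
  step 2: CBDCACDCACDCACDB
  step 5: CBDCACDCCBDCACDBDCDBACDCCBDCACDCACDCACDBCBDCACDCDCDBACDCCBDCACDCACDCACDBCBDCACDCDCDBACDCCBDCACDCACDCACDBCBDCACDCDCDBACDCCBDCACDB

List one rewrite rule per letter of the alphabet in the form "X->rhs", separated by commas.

A->CB, B->DB, C->DC, D->AC

  step 1 ⇒ step 2: ACDCDCDB ⇒ CB·DC·AC·DC·AC·DC·AC·DB
    A ↦ CB
    B ↦ DB
    C ↦ DC
    D ↦ AC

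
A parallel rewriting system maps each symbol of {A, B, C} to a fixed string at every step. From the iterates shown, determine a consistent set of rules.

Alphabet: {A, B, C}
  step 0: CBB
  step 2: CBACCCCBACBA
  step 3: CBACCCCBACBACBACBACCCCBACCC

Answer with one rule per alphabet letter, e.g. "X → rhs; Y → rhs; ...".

  step 2 ⇒ step 3: CBACCCCBACBA ⇒ CBA·C·CC·CBA·CBA·CBA·CBA·C·CC·CBA·C·CC
    A ↦ CC
    B ↦ C
    C ↦ CBA

A->CC, B->C, C->CBA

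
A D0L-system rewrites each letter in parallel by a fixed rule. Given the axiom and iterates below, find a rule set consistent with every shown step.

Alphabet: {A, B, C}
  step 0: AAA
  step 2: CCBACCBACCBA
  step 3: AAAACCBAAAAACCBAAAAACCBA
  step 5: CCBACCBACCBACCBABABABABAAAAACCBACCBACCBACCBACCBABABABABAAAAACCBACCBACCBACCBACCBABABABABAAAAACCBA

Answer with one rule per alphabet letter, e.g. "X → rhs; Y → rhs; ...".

A->BA, B->CC, C->AA

  step 2 ⇒ step 3: CCBACCBACCBA ⇒ AA·AA·CC·BA·AA·AA·CC·BA·AA·AA·CC·BA
    A ↦ BA
    B ↦ CC
    C ↦ AA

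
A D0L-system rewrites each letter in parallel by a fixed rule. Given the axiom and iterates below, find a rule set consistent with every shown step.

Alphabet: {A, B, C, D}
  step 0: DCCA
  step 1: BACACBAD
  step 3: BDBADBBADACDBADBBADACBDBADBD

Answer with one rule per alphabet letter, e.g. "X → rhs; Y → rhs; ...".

  step 0 ⇒ step 1: DCCA ⇒ B·AC·AC·BAD
    A ↦ BAD
    C ↦ AC
    D ↦ B
    B ↦ D  (constrained at step 1)

A->BAD, B->D, C->AC, D->B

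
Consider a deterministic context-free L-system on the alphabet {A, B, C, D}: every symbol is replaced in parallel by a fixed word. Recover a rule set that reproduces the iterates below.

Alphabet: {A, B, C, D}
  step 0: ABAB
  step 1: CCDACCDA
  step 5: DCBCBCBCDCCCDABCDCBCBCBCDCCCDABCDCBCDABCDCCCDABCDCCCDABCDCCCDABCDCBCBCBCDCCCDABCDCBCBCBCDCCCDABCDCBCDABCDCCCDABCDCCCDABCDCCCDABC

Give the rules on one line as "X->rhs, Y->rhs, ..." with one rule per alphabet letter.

A->CC, B->DA, C->BC, D->DC

  step 0 ⇒ step 1: ABAB ⇒ CC·DA·CC·DA
    A ↦ CC
    B ↦ DA
    C ↦ BC  (constrained at step 1)
    D ↦ DC  (constrained at step 1)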